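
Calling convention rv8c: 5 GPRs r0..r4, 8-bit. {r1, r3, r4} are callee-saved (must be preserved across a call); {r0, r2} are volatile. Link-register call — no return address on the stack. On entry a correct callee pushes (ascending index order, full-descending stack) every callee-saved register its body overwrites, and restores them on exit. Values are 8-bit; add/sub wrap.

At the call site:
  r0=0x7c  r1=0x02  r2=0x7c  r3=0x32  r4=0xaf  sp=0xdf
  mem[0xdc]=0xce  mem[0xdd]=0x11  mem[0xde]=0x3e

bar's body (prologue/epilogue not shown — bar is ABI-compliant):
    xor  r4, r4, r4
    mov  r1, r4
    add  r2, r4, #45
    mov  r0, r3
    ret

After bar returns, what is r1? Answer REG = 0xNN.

REG = 0x02

prologue: push r1 → mem[0xde]=0x02, sp=0xde
prologue: push r4 → mem[0xdd]=0xaf, sp=0xdd
body[0] xor  r4, r4, r4 → r4=0x00
body[1] mov  r1, r4 → r1=0x00
body[2] add  r2, r4, #45 → r2=0x2d
body[3] mov  r0, r3 → r0=0x32
epilogue: pop r4=0xaf, sp=0xde
epilogue: pop r1=0x02, sp=0xdf
r1 is callee-saved → restored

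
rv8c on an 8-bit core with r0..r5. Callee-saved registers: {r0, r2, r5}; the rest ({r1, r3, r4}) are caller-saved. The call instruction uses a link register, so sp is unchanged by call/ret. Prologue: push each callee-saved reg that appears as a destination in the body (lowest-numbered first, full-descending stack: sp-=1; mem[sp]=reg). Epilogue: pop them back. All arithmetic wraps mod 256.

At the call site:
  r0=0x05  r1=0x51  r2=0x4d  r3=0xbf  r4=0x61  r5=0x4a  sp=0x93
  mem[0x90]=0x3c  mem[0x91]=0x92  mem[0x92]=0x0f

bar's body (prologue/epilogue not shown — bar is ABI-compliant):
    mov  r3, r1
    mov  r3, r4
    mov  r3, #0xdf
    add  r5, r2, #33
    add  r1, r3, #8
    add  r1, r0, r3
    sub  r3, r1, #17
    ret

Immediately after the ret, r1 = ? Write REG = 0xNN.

prologue: push r5 -> mem[0x92]=0x4a, sp=0x92
body[0] mov  r3, r1 -> r3=0x51
body[1] mov  r3, r4 -> r3=0x61
body[2] mov  r3, #0xdf -> r3=0xdf
body[3] add  r5, r2, #33 -> r5=0x6e
body[4] add  r1, r3, #8 -> r1=0xe7
body[5] add  r1, r0, r3 -> r1=0xe4
body[6] sub  r3, r1, #17 -> r3=0xd3
epilogue: pop r5=0x4a, sp=0x93
r1 is caller-saved -> body value

REG = 0xe4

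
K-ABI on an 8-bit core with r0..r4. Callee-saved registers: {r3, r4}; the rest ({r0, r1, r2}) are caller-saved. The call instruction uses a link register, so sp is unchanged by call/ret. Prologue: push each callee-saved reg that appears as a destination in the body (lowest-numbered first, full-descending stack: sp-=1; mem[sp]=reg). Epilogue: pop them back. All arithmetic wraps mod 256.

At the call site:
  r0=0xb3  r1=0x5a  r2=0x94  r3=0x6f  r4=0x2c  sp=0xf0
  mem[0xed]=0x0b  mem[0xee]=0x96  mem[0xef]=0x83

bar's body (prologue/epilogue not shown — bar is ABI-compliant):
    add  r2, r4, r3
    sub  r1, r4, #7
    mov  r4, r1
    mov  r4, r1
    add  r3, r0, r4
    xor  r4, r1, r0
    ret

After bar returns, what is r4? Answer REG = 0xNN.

prologue: push r3 → mem[0xef]=0x6f, sp=0xef
prologue: push r4 → mem[0xee]=0x2c, sp=0xee
body[0] add  r2, r4, r3 → r2=0x9b
body[1] sub  r1, r4, #7 → r1=0x25
body[2] mov  r4, r1 → r4=0x25
body[3] mov  r4, r1 → r4=0x25
body[4] add  r3, r0, r4 → r3=0xd8
body[5] xor  r4, r1, r0 → r4=0x96
epilogue: pop r4=0x2c, sp=0xef
epilogue: pop r3=0x6f, sp=0xf0
r4 is callee-saved → restored

REG = 0x2c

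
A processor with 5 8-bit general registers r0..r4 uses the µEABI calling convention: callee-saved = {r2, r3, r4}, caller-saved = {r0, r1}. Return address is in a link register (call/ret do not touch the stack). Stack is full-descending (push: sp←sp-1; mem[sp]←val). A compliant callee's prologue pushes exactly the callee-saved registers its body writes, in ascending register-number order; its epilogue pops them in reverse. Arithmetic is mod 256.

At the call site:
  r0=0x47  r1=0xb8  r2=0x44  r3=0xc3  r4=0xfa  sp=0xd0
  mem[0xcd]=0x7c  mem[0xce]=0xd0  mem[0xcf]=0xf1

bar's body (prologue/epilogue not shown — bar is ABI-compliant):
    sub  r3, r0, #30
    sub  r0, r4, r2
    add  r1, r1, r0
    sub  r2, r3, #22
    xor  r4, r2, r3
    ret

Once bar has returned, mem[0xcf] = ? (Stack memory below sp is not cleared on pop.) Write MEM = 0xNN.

MEM = 0x44

prologue: push r2 → mem[0xcf]=0x44, sp=0xcf
prologue: push r3 → mem[0xce]=0xc3, sp=0xce
prologue: push r4 → mem[0xcd]=0xfa, sp=0xcd
body[0] sub  r3, r0, #30 → r3=0x29
body[1] sub  r0, r4, r2 → r0=0xb6
body[2] add  r1, r1, r0 → r1=0x6e
body[3] sub  r2, r3, #22 → r2=0x13
body[4] xor  r4, r2, r3 → r4=0x3a
epilogue: pop r4=0xfa, sp=0xce
epilogue: pop r3=0xc3, sp=0xcf
epilogue: pop r2=0x44, sp=0xd0
prologue pushed ['r2', 'r3', 'r4'] at ['0xcf', '0xce', '0xcd']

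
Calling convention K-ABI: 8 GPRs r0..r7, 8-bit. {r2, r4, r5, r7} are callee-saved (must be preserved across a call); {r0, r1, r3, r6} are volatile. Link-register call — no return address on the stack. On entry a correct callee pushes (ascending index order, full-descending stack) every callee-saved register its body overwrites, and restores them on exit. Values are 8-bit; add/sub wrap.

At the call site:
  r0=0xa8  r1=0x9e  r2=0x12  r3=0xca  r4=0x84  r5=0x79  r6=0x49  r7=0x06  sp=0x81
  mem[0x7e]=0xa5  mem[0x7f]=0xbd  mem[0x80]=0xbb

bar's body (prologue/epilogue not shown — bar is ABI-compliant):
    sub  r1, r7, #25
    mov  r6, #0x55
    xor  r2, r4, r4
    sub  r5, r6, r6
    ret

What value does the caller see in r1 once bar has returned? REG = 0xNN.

prologue: push r2 -> mem[0x80]=0x12, sp=0x80
prologue: push r5 -> mem[0x7f]=0x79, sp=0x7f
body[0] sub  r1, r7, #25 -> r1=0xed
body[1] mov  r6, #0x55 -> r6=0x55
body[2] xor  r2, r4, r4 -> r2=0x00
body[3] sub  r5, r6, r6 -> r5=0x00
epilogue: pop r5=0x79, sp=0x80
epilogue: pop r2=0x12, sp=0x81
r1 is caller-saved -> body value

REG = 0xed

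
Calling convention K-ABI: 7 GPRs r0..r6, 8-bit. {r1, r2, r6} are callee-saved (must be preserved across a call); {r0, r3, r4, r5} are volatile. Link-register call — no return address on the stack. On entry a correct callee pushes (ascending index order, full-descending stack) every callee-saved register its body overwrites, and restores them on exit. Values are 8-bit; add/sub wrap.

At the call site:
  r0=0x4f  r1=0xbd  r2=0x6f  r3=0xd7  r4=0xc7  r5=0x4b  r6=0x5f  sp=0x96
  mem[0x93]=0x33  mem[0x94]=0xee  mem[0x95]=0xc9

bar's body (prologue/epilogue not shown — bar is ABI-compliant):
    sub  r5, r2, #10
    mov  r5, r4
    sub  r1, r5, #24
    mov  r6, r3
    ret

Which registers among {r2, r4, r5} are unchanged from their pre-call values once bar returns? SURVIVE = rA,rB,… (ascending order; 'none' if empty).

SURVIVE = r2,r4

prologue: push r1 → mem[0x95]=0xbd, sp=0x95
prologue: push r6 → mem[0x94]=0x5f, sp=0x94
body[0] sub  r5, r2, #10 → r5=0x65
body[1] mov  r5, r4 → r5=0xc7
body[2] sub  r1, r5, #24 → r1=0xaf
body[3] mov  r6, r3 → r6=0xd7
epilogue: pop r6=0x5f, sp=0x95
epilogue: pop r1=0xbd, sp=0x96
r2: callee-saved, written=False
r4: caller-saved, written=False
r5: caller-saved, written=True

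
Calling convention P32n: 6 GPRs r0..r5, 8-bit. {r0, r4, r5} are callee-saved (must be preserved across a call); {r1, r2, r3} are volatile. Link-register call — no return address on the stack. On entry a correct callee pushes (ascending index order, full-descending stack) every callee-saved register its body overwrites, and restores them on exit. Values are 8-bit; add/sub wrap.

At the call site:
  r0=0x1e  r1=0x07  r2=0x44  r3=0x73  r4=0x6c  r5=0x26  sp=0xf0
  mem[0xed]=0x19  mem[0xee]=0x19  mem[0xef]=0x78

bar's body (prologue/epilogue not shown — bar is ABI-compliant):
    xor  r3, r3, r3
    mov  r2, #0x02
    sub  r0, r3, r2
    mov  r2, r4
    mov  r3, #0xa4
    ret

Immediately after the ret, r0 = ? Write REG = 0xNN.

prologue: push r0 -> mem[0xef]=0x1e, sp=0xef
body[0] xor  r3, r3, r3 -> r3=0x00
body[1] mov  r2, #0x02 -> r2=0x02
body[2] sub  r0, r3, r2 -> r0=0xfe
body[3] mov  r2, r4 -> r2=0x6c
body[4] mov  r3, #0xa4 -> r3=0xa4
epilogue: pop r0=0x1e, sp=0xf0
r0 is callee-saved -> restored

REG = 0x1e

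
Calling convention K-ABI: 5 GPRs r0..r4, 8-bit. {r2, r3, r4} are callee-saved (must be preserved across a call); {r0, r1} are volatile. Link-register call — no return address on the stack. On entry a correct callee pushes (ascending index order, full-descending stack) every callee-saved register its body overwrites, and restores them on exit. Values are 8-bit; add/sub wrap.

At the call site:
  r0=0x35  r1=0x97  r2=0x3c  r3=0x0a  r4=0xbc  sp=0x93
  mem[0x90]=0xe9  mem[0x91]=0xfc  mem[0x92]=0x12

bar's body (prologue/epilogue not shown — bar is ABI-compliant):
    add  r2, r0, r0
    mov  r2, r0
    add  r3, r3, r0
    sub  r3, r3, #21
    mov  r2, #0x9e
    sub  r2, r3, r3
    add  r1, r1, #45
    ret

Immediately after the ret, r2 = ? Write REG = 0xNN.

prologue: push r2 -> mem[0x92]=0x3c, sp=0x92
prologue: push r3 -> mem[0x91]=0x0a, sp=0x91
body[0] add  r2, r0, r0 -> r2=0x6a
body[1] mov  r2, r0 -> r2=0x35
body[2] add  r3, r3, r0 -> r3=0x3f
body[3] sub  r3, r3, #21 -> r3=0x2a
body[4] mov  r2, #0x9e -> r2=0x9e
body[5] sub  r2, r3, r3 -> r2=0x00
body[6] add  r1, r1, #45 -> r1=0xc4
epilogue: pop r3=0x0a, sp=0x92
epilogue: pop r2=0x3c, sp=0x93
r2 is callee-saved -> restored

REG = 0x3c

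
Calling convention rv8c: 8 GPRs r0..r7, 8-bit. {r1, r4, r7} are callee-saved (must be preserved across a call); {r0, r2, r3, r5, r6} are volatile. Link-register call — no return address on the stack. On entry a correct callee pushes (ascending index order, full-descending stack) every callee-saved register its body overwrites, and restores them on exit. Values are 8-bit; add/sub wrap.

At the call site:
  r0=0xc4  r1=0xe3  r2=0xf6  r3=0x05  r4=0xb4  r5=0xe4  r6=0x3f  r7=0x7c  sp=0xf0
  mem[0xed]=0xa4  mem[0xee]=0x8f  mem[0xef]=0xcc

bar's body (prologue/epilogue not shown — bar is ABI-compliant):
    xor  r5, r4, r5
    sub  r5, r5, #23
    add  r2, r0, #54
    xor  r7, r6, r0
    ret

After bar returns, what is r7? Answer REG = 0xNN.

prologue: push r7 -> mem[0xef]=0x7c, sp=0xef
body[0] xor  r5, r4, r5 -> r5=0x50
body[1] sub  r5, r5, #23 -> r5=0x39
body[2] add  r2, r0, #54 -> r2=0xfa
body[3] xor  r7, r6, r0 -> r7=0xfb
epilogue: pop r7=0x7c, sp=0xf0
r7 is callee-saved -> restored

REG = 0x7c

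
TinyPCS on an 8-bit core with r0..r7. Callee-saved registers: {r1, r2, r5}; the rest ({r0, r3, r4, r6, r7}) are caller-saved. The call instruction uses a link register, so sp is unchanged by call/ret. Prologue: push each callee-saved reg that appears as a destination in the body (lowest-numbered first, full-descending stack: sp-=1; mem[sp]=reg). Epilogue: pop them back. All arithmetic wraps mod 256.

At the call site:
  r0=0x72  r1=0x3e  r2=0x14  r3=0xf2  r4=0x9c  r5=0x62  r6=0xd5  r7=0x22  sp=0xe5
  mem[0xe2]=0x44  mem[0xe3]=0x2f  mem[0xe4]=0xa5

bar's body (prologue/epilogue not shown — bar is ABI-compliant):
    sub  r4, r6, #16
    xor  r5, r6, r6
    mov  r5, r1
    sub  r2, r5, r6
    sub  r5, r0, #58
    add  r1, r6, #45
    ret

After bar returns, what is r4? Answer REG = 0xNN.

REG = 0xc5

prologue: push r1 → mem[0xe4]=0x3e, sp=0xe4
prologue: push r2 → mem[0xe3]=0x14, sp=0xe3
prologue: push r5 → mem[0xe2]=0x62, sp=0xe2
body[0] sub  r4, r6, #16 → r4=0xc5
body[1] xor  r5, r6, r6 → r5=0x00
body[2] mov  r5, r1 → r5=0x3e
body[3] sub  r2, r5, r6 → r2=0x69
body[4] sub  r5, r0, #58 → r5=0x38
body[5] add  r1, r6, #45 → r1=0x02
epilogue: pop r5=0x62, sp=0xe3
epilogue: pop r2=0x14, sp=0xe4
epilogue: pop r1=0x3e, sp=0xe5
r4 is caller-saved → body value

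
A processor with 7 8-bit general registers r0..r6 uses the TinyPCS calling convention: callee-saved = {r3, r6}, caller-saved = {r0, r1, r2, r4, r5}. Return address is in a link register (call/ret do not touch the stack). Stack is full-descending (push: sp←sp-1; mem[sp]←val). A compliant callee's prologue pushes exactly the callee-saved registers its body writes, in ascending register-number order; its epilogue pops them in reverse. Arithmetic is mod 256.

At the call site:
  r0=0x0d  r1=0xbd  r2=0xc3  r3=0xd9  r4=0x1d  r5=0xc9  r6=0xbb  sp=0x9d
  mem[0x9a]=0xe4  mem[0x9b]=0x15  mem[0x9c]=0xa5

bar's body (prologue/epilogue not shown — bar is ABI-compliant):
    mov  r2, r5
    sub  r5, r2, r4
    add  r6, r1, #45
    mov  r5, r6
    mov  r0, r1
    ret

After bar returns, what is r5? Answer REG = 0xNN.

REG = 0xea

prologue: push r6 → mem[0x9c]=0xbb, sp=0x9c
body[0] mov  r2, r5 → r2=0xc9
body[1] sub  r5, r2, r4 → r5=0xac
body[2] add  r6, r1, #45 → r6=0xea
body[3] mov  r5, r6 → r5=0xea
body[4] mov  r0, r1 → r0=0xbd
epilogue: pop r6=0xbb, sp=0x9d
r5 is caller-saved → body value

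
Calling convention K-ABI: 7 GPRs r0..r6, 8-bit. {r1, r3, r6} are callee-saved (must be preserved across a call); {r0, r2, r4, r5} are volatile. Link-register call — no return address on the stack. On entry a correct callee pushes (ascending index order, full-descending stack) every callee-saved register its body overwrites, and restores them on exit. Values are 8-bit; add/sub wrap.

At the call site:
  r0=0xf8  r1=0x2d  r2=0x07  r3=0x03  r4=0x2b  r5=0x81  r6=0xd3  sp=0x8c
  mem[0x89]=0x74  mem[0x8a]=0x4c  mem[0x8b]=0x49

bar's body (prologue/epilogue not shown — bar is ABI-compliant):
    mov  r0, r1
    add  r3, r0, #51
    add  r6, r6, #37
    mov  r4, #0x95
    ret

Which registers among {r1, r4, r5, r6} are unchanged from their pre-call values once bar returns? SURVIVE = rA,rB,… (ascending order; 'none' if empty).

prologue: push r3 -> mem[0x8b]=0x03, sp=0x8b
prologue: push r6 -> mem[0x8a]=0xd3, sp=0x8a
body[0] mov  r0, r1 -> r0=0x2d
body[1] add  r3, r0, #51 -> r3=0x60
body[2] add  r6, r6, #37 -> r6=0xf8
body[3] mov  r4, #0x95 -> r4=0x95
epilogue: pop r6=0xd3, sp=0x8b
epilogue: pop r3=0x03, sp=0x8c
r1: callee-saved, written=False
r4: caller-saved, written=True
r5: caller-saved, written=False
r6: callee-saved, written=True

SURVIVE = r1,r5,r6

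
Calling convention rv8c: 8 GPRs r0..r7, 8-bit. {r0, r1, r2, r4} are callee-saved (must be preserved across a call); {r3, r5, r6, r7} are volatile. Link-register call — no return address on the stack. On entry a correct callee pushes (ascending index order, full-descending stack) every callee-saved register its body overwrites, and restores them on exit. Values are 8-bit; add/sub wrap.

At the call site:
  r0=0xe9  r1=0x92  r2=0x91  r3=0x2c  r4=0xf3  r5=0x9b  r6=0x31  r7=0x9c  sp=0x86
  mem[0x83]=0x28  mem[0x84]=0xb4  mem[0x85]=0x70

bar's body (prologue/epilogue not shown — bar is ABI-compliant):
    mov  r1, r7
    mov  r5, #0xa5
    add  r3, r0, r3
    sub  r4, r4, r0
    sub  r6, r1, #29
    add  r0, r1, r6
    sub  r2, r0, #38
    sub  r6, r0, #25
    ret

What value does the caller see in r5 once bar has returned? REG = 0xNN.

prologue: push r0 → mem[0x85]=0xe9, sp=0x85
prologue: push r1 → mem[0x84]=0x92, sp=0x84
prologue: push r2 → mem[0x83]=0x91, sp=0x83
prologue: push r4 → mem[0x82]=0xf3, sp=0x82
body[0] mov  r1, r7 → r1=0x9c
body[1] mov  r5, #0xa5 → r5=0xa5
body[2] add  r3, r0, r3 → r3=0x15
body[3] sub  r4, r4, r0 → r4=0x0a
body[4] sub  r6, r1, #29 → r6=0x7f
body[5] add  r0, r1, r6 → r0=0x1b
body[6] sub  r2, r0, #38 → r2=0xf5
body[7] sub  r6, r0, #25 → r6=0x02
epilogue: pop r4=0xf3, sp=0x83
epilogue: pop r2=0x91, sp=0x84
epilogue: pop r1=0x92, sp=0x85
epilogue: pop r0=0xe9, sp=0x86
r5 is caller-saved → body value

REG = 0xa5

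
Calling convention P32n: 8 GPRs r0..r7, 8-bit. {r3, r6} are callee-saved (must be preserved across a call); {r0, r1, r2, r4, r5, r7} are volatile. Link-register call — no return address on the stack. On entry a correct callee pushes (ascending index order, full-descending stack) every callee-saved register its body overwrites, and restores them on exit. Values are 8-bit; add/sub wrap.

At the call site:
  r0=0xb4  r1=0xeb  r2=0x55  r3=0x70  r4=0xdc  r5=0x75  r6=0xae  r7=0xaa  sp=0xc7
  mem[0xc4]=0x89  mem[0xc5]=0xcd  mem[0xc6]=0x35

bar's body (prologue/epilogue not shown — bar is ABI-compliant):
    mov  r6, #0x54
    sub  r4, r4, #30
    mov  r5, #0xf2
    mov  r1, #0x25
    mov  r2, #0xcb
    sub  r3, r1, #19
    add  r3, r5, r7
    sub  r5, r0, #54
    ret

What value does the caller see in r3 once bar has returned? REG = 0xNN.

REG = 0x70

prologue: push r3 → mem[0xc6]=0x70, sp=0xc6
prologue: push r6 → mem[0xc5]=0xae, sp=0xc5
body[0] mov  r6, #0x54 → r6=0x54
body[1] sub  r4, r4, #30 → r4=0xbe
body[2] mov  r5, #0xf2 → r5=0xf2
body[3] mov  r1, #0x25 → r1=0x25
body[4] mov  r2, #0xcb → r2=0xcb
body[5] sub  r3, r1, #19 → r3=0x12
body[6] add  r3, r5, r7 → r3=0x9c
body[7] sub  r5, r0, #54 → r5=0x7e
epilogue: pop r6=0xae, sp=0xc6
epilogue: pop r3=0x70, sp=0xc7
r3 is callee-saved → restored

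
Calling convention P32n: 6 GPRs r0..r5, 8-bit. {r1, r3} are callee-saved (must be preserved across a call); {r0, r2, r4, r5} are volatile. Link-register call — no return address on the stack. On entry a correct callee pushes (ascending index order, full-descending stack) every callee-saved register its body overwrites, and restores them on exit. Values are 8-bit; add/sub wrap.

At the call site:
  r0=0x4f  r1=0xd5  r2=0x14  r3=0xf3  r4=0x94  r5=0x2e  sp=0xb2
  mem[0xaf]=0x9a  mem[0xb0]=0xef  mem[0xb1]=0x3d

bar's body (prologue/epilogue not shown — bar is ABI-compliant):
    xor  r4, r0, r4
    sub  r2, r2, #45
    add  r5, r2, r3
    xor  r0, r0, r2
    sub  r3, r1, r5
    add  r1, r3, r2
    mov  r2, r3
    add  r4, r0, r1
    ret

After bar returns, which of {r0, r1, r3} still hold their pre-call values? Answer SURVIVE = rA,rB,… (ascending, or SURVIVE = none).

SURVIVE = r1,r3

prologue: push r1 -> mem[0xb1]=0xd5, sp=0xb1
prologue: push r3 -> mem[0xb0]=0xf3, sp=0xb0
body[0] xor  r4, r0, r4 -> r4=0xdb
body[1] sub  r2, r2, #45 -> r2=0xe7
body[2] add  r5, r2, r3 -> r5=0xda
body[3] xor  r0, r0, r2 -> r0=0xa8
body[4] sub  r3, r1, r5 -> r3=0xfb
body[5] add  r1, r3, r2 -> r1=0xe2
body[6] mov  r2, r3 -> r2=0xfb
body[7] add  r4, r0, r1 -> r4=0x8a
epilogue: pop r3=0xf3, sp=0xb1
epilogue: pop r1=0xd5, sp=0xb2
r0: caller-saved, written=True
r1: callee-saved, written=True
r3: callee-saved, written=True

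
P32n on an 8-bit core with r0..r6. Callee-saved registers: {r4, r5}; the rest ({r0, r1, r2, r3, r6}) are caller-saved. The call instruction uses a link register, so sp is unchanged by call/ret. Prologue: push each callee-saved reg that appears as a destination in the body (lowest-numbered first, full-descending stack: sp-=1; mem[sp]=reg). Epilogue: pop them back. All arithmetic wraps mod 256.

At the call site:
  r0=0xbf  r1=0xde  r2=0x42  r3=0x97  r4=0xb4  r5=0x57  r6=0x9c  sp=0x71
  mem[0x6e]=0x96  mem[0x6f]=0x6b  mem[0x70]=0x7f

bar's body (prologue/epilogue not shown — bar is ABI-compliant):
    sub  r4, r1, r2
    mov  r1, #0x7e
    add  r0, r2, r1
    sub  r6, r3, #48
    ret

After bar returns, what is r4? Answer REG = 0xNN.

prologue: push r4 → mem[0x70]=0xb4, sp=0x70
body[0] sub  r4, r1, r2 → r4=0x9c
body[1] mov  r1, #0x7e → r1=0x7e
body[2] add  r0, r2, r1 → r0=0xc0
body[3] sub  r6, r3, #48 → r6=0x67
epilogue: pop r4=0xb4, sp=0x71
r4 is callee-saved → restored

REG = 0xb4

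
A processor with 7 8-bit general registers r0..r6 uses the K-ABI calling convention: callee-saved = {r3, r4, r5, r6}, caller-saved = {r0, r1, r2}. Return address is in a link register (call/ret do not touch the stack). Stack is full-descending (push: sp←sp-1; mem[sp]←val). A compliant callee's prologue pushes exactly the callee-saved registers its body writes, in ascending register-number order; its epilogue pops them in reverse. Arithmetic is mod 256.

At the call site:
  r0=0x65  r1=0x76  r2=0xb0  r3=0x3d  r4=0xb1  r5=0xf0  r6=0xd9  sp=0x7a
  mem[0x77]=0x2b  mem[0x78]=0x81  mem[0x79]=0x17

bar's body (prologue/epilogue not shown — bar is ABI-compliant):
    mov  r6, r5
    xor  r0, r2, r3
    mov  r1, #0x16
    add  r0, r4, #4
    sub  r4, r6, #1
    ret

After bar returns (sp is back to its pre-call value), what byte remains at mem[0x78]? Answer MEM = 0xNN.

prologue: push r4 → mem[0x79]=0xb1, sp=0x79
prologue: push r6 → mem[0x78]=0xd9, sp=0x78
body[0] mov  r6, r5 → r6=0xf0
body[1] xor  r0, r2, r3 → r0=0x8d
body[2] mov  r1, #0x16 → r1=0x16
body[3] add  r0, r4, #4 → r0=0xb5
body[4] sub  r4, r6, #1 → r4=0xef
epilogue: pop r6=0xd9, sp=0x79
epilogue: pop r4=0xb1, sp=0x7a
prologue pushed ['r4', 'r6'] at ['0x79', '0x78']

MEM = 0xd9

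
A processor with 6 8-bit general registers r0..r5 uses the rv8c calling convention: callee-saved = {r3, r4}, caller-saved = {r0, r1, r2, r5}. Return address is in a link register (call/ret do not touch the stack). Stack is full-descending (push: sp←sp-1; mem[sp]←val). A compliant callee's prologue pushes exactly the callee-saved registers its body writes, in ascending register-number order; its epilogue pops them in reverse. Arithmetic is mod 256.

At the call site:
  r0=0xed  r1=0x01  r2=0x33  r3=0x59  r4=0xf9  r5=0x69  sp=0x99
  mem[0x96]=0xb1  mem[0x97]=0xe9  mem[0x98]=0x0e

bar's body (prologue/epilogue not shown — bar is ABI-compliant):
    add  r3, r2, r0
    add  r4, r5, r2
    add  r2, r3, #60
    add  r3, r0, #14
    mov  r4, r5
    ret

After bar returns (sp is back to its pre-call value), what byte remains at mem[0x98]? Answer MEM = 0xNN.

prologue: push r3 -> mem[0x98]=0x59, sp=0x98
prologue: push r4 -> mem[0x97]=0xf9, sp=0x97
body[0] add  r3, r2, r0 -> r3=0x20
body[1] add  r4, r5, r2 -> r4=0x9c
body[2] add  r2, r3, #60 -> r2=0x5c
body[3] add  r3, r0, #14 -> r3=0xfb
body[4] mov  r4, r5 -> r4=0x69
epilogue: pop r4=0xf9, sp=0x98
epilogue: pop r3=0x59, sp=0x99
prologue pushed ['r3', 'r4'] at ['0x98', '0x97']

MEM = 0x59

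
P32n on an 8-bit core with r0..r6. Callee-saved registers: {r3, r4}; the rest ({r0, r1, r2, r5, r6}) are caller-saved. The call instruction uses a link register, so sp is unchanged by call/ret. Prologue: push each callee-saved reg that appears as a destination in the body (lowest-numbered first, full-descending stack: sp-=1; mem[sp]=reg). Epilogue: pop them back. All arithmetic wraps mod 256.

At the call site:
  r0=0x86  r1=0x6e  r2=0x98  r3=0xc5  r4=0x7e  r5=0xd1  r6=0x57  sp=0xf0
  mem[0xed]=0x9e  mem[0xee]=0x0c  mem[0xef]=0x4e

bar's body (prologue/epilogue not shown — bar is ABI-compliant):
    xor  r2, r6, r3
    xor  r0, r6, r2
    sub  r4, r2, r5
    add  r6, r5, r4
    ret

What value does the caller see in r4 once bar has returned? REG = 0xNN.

REG = 0x7e

prologue: push r4 → mem[0xef]=0x7e, sp=0xef
body[0] xor  r2, r6, r3 → r2=0x92
body[1] xor  r0, r6, r2 → r0=0xc5
body[2] sub  r4, r2, r5 → r4=0xc1
body[3] add  r6, r5, r4 → r6=0x92
epilogue: pop r4=0x7e, sp=0xf0
r4 is callee-saved → restored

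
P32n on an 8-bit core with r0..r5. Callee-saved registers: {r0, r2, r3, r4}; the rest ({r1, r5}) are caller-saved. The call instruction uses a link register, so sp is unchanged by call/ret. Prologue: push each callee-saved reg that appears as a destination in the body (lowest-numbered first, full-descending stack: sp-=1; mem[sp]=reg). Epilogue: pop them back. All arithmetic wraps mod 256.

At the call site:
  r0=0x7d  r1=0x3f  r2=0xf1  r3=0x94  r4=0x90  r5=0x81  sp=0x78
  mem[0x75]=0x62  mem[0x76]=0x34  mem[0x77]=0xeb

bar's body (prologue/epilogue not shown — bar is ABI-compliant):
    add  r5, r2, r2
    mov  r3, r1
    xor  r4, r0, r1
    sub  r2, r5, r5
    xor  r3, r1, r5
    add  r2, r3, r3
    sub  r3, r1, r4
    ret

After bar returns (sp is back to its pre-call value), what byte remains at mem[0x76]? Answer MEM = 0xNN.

prologue: push r2 -> mem[0x77]=0xf1, sp=0x77
prologue: push r3 -> mem[0x76]=0x94, sp=0x76
prologue: push r4 -> mem[0x75]=0x90, sp=0x75
body[0] add  r5, r2, r2 -> r5=0xe2
body[1] mov  r3, r1 -> r3=0x3f
body[2] xor  r4, r0, r1 -> r4=0x42
body[3] sub  r2, r5, r5 -> r2=0x00
body[4] xor  r3, r1, r5 -> r3=0xdd
body[5] add  r2, r3, r3 -> r2=0xba
body[6] sub  r3, r1, r4 -> r3=0xfd
epilogue: pop r4=0x90, sp=0x76
epilogue: pop r3=0x94, sp=0x77
epilogue: pop r2=0xf1, sp=0x78
prologue pushed ['r2', 'r3', 'r4'] at ['0x77', '0x76', '0x75']

MEM = 0x94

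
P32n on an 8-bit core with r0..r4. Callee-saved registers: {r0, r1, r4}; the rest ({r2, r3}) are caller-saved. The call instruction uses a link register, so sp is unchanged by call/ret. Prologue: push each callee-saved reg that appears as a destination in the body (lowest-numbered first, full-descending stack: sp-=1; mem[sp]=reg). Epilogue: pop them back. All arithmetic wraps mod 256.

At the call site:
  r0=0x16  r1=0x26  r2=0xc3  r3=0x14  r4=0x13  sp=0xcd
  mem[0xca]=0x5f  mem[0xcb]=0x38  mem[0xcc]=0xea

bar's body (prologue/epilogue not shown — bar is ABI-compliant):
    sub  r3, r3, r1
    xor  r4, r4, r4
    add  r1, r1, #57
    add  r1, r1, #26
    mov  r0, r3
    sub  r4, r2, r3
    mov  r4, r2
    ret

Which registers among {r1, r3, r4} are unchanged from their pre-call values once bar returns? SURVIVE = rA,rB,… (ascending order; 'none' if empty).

prologue: push r0 → mem[0xcc]=0x16, sp=0xcc
prologue: push r1 → mem[0xcb]=0x26, sp=0xcb
prologue: push r4 → mem[0xca]=0x13, sp=0xca
body[0] sub  r3, r3, r1 → r3=0xee
body[1] xor  r4, r4, r4 → r4=0x00
body[2] add  r1, r1, #57 → r1=0x5f
body[3] add  r1, r1, #26 → r1=0x79
body[4] mov  r0, r3 → r0=0xee
body[5] sub  r4, r2, r3 → r4=0xd5
body[6] mov  r4, r2 → r4=0xc3
epilogue: pop r4=0x13, sp=0xcb
epilogue: pop r1=0x26, sp=0xcc
epilogue: pop r0=0x16, sp=0xcd
r1: callee-saved, written=True
r3: caller-saved, written=True
r4: callee-saved, written=True

SURVIVE = r1,r4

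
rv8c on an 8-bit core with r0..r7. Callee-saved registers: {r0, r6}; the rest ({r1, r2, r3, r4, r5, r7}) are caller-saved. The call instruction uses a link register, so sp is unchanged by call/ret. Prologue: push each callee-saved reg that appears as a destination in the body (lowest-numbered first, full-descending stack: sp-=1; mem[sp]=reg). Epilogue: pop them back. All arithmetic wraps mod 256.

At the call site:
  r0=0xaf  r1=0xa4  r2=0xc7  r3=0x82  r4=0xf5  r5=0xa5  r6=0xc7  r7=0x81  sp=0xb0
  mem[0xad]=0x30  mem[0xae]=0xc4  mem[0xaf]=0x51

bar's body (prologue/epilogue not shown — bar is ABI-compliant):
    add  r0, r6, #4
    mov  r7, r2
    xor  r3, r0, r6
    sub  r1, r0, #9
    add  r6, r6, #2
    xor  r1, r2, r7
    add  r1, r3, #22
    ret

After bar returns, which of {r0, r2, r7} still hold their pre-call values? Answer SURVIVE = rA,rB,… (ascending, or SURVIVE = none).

SURVIVE = r0,r2

prologue: push r0 -> mem[0xaf]=0xaf, sp=0xaf
prologue: push r6 -> mem[0xae]=0xc7, sp=0xae
body[0] add  r0, r6, #4 -> r0=0xcb
body[1] mov  r7, r2 -> r7=0xc7
body[2] xor  r3, r0, r6 -> r3=0x0c
body[3] sub  r1, r0, #9 -> r1=0xc2
body[4] add  r6, r6, #2 -> r6=0xc9
body[5] xor  r1, r2, r7 -> r1=0x00
body[6] add  r1, r3, #22 -> r1=0x22
epilogue: pop r6=0xc7, sp=0xaf
epilogue: pop r0=0xaf, sp=0xb0
r0: callee-saved, written=True
r2: caller-saved, written=False
r7: caller-saved, written=True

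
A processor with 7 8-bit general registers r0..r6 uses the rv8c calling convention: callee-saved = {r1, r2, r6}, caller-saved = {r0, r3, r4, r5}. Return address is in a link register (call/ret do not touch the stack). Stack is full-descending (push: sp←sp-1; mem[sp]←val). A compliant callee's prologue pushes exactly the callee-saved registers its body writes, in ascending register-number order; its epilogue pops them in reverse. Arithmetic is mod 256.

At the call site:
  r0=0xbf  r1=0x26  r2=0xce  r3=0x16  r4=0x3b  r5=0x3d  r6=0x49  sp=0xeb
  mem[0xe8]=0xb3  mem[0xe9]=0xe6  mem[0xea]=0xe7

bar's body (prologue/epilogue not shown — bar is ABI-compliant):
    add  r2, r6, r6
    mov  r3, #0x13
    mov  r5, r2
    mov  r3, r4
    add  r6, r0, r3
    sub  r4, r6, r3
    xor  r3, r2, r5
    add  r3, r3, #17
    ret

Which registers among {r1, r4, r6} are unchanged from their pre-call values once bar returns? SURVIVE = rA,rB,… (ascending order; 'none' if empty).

prologue: push r2 → mem[0xea]=0xce, sp=0xea
prologue: push r6 → mem[0xe9]=0x49, sp=0xe9
body[0] add  r2, r6, r6 → r2=0x92
body[1] mov  r3, #0x13 → r3=0x13
body[2] mov  r5, r2 → r5=0x92
body[3] mov  r3, r4 → r3=0x3b
body[4] add  r6, r0, r3 → r6=0xfa
body[5] sub  r4, r6, r3 → r4=0xbf
body[6] xor  r3, r2, r5 → r3=0x00
body[7] add  r3, r3, #17 → r3=0x11
epilogue: pop r6=0x49, sp=0xea
epilogue: pop r2=0xce, sp=0xeb
r1: callee-saved, written=False
r4: caller-saved, written=True
r6: callee-saved, written=True

SURVIVE = r1,r6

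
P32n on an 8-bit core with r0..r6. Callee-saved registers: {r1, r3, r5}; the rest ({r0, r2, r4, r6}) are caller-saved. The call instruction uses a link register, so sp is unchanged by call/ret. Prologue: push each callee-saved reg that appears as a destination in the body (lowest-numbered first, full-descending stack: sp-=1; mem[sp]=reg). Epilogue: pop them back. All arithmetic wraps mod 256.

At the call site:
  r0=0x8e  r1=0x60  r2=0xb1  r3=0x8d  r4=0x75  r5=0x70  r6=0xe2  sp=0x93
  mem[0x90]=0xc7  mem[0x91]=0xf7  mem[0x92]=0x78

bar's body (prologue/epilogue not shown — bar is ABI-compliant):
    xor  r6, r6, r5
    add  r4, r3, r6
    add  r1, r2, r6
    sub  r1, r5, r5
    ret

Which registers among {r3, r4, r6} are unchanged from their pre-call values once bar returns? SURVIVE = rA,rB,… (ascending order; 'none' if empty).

prologue: push r1 -> mem[0x92]=0x60, sp=0x92
body[0] xor  r6, r6, r5 -> r6=0x92
body[1] add  r4, r3, r6 -> r4=0x1f
body[2] add  r1, r2, r6 -> r1=0x43
body[3] sub  r1, r5, r5 -> r1=0x00
epilogue: pop r1=0x60, sp=0x93
r3: callee-saved, written=False
r4: caller-saved, written=True
r6: caller-saved, written=True

SURVIVE = r3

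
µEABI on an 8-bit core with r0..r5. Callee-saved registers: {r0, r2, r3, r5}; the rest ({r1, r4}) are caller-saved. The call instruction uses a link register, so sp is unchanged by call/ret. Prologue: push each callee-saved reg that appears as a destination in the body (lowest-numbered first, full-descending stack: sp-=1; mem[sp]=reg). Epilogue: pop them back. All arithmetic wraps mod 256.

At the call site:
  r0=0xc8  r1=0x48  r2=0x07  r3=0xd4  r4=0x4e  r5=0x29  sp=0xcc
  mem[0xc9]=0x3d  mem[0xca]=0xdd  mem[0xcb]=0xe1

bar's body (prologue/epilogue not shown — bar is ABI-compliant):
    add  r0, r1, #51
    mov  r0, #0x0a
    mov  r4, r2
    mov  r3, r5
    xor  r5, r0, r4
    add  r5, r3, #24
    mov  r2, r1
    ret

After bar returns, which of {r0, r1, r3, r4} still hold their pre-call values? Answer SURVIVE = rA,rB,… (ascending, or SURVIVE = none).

prologue: push r0 → mem[0xcb]=0xc8, sp=0xcb
prologue: push r2 → mem[0xca]=0x07, sp=0xca
prologue: push r3 → mem[0xc9]=0xd4, sp=0xc9
prologue: push r5 → mem[0xc8]=0x29, sp=0xc8
body[0] add  r0, r1, #51 → r0=0x7b
body[1] mov  r0, #0x0a → r0=0x0a
body[2] mov  r4, r2 → r4=0x07
body[3] mov  r3, r5 → r3=0x29
body[4] xor  r5, r0, r4 → r5=0x0d
body[5] add  r5, r3, #24 → r5=0x41
body[6] mov  r2, r1 → r2=0x48
epilogue: pop r5=0x29, sp=0xc9
epilogue: pop r3=0xd4, sp=0xca
epilogue: pop r2=0x07, sp=0xcb
epilogue: pop r0=0xc8, sp=0xcc
r0: callee-saved, written=True
r1: caller-saved, written=False
r3: callee-saved, written=True
r4: caller-saved, written=True

SURVIVE = r0,r1,r3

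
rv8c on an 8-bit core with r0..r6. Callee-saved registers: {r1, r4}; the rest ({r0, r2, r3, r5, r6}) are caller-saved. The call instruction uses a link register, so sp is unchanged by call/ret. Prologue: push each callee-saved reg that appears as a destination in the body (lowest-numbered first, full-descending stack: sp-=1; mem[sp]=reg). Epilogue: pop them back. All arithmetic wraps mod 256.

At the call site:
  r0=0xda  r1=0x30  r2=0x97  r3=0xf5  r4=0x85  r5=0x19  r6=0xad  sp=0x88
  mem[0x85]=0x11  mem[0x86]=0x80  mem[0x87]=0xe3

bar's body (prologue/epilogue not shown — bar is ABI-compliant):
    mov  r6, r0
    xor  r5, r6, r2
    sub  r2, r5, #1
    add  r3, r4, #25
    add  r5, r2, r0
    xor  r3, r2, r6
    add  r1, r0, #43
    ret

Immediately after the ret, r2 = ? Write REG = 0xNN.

REG = 0x4c

prologue: push r1 → mem[0x87]=0x30, sp=0x87
body[0] mov  r6, r0 → r6=0xda
body[1] xor  r5, r6, r2 → r5=0x4d
body[2] sub  r2, r5, #1 → r2=0x4c
body[3] add  r3, r4, #25 → r3=0x9e
body[4] add  r5, r2, r0 → r5=0x26
body[5] xor  r3, r2, r6 → r3=0x96
body[6] add  r1, r0, #43 → r1=0x05
epilogue: pop r1=0x30, sp=0x88
r2 is caller-saved → body value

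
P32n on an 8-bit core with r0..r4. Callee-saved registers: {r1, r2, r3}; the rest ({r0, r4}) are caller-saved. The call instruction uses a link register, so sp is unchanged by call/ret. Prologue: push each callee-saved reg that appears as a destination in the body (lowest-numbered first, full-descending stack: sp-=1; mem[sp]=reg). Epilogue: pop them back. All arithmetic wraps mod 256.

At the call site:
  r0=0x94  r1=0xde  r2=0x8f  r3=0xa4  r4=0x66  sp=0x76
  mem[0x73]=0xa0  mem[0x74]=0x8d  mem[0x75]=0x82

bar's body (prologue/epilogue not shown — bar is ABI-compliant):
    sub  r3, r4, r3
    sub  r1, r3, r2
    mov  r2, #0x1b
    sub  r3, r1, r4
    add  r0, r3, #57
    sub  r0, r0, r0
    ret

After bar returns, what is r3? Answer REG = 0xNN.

REG = 0xa4

prologue: push r1 → mem[0x75]=0xde, sp=0x75
prologue: push r2 → mem[0x74]=0x8f, sp=0x74
prologue: push r3 → mem[0x73]=0xa4, sp=0x73
body[0] sub  r3, r4, r3 → r3=0xc2
body[1] sub  r1, r3, r2 → r1=0x33
body[2] mov  r2, #0x1b → r2=0x1b
body[3] sub  r3, r1, r4 → r3=0xcd
body[4] add  r0, r3, #57 → r0=0x06
body[5] sub  r0, r0, r0 → r0=0x00
epilogue: pop r3=0xa4, sp=0x74
epilogue: pop r2=0x8f, sp=0x75
epilogue: pop r1=0xde, sp=0x76
r3 is callee-saved → restored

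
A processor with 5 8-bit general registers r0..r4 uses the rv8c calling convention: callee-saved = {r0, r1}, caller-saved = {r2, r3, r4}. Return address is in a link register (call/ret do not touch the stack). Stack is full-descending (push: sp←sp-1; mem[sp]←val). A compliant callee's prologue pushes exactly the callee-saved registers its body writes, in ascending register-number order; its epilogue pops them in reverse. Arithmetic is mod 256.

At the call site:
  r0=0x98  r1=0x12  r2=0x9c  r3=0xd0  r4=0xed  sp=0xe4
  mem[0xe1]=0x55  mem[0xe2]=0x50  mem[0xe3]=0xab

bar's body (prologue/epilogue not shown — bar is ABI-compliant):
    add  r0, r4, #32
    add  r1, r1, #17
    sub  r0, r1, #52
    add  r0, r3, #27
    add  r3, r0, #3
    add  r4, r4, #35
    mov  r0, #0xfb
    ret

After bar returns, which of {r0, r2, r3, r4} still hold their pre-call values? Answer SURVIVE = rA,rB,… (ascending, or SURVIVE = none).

prologue: push r0 → mem[0xe3]=0x98, sp=0xe3
prologue: push r1 → mem[0xe2]=0x12, sp=0xe2
body[0] add  r0, r4, #32 → r0=0x0d
body[1] add  r1, r1, #17 → r1=0x23
body[2] sub  r0, r1, #52 → r0=0xef
body[3] add  r0, r3, #27 → r0=0xeb
body[4] add  r3, r0, #3 → r3=0xee
body[5] add  r4, r4, #35 → r4=0x10
body[6] mov  r0, #0xfb → r0=0xfb
epilogue: pop r1=0x12, sp=0xe3
epilogue: pop r0=0x98, sp=0xe4
r0: callee-saved, written=True
r2: caller-saved, written=False
r3: caller-saved, written=True
r4: caller-saved, written=True

SURVIVE = r0,r2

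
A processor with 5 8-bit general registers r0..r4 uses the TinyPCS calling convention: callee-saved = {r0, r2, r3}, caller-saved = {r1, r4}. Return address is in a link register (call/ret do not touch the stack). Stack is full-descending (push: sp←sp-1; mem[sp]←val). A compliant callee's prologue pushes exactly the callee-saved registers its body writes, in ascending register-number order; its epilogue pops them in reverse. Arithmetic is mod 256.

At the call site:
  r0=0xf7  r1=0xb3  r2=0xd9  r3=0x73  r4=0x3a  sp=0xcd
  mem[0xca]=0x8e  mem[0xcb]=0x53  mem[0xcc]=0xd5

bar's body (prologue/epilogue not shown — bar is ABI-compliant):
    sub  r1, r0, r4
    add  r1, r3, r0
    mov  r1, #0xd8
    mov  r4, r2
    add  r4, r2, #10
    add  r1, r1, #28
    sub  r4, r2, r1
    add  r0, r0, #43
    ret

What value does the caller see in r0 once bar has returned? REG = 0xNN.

prologue: push r0 → mem[0xcc]=0xf7, sp=0xcc
body[0] sub  r1, r0, r4 → r1=0xbd
body[1] add  r1, r3, r0 → r1=0x6a
body[2] mov  r1, #0xd8 → r1=0xd8
body[3] mov  r4, r2 → r4=0xd9
body[4] add  r4, r2, #10 → r4=0xe3
body[5] add  r1, r1, #28 → r1=0xf4
body[6] sub  r4, r2, r1 → r4=0xe5
body[7] add  r0, r0, #43 → r0=0x22
epilogue: pop r0=0xf7, sp=0xcd
r0 is callee-saved → restored

REG = 0xf7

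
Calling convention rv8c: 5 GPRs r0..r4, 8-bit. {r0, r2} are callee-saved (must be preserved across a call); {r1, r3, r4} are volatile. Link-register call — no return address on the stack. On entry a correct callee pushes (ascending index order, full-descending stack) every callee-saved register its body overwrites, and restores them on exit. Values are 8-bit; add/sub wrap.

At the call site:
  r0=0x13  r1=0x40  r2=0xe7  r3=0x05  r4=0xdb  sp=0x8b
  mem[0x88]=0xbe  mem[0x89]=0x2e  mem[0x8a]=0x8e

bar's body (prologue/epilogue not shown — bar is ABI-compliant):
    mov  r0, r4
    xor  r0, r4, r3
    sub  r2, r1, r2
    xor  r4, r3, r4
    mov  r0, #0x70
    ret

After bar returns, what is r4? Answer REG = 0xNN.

prologue: push r0 → mem[0x8a]=0x13, sp=0x8a
prologue: push r2 → mem[0x89]=0xe7, sp=0x89
body[0] mov  r0, r4 → r0=0xdb
body[1] xor  r0, r4, r3 → r0=0xde
body[2] sub  r2, r1, r2 → r2=0x59
body[3] xor  r4, r3, r4 → r4=0xde
body[4] mov  r0, #0x70 → r0=0x70
epilogue: pop r2=0xe7, sp=0x8a
epilogue: pop r0=0x13, sp=0x8b
r4 is caller-saved → body value

REG = 0xde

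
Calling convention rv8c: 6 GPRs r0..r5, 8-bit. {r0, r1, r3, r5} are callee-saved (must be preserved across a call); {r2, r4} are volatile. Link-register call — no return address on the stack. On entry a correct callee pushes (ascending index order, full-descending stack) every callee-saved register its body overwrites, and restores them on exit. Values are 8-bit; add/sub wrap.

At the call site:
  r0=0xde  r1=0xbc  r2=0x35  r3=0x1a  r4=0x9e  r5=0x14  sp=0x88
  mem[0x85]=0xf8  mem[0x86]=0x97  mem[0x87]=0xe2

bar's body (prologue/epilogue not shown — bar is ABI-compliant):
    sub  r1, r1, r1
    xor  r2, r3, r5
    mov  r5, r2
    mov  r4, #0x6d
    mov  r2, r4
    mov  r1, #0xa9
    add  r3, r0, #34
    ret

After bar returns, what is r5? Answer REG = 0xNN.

REG = 0x14

prologue: push r1 → mem[0x87]=0xbc, sp=0x87
prologue: push r3 → mem[0x86]=0x1a, sp=0x86
prologue: push r5 → mem[0x85]=0x14, sp=0x85
body[0] sub  r1, r1, r1 → r1=0x00
body[1] xor  r2, r3, r5 → r2=0x0e
body[2] mov  r5, r2 → r5=0x0e
body[3] mov  r4, #0x6d → r4=0x6d
body[4] mov  r2, r4 → r2=0x6d
body[5] mov  r1, #0xa9 → r1=0xa9
body[6] add  r3, r0, #34 → r3=0x00
epilogue: pop r5=0x14, sp=0x86
epilogue: pop r3=0x1a, sp=0x87
epilogue: pop r1=0xbc, sp=0x88
r5 is callee-saved → restored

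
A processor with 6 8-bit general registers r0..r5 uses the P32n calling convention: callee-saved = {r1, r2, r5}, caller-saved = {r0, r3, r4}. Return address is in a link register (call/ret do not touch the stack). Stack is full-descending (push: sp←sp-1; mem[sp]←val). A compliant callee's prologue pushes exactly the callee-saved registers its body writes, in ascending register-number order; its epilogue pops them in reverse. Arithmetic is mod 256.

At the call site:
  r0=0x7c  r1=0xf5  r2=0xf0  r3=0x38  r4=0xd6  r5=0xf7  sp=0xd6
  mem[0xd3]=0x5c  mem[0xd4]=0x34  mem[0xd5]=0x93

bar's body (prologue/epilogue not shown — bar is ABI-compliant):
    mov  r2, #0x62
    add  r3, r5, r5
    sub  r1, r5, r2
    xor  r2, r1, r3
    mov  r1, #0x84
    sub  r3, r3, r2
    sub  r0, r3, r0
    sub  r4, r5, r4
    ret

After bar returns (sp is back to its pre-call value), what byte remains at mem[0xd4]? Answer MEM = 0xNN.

MEM = 0xf0

prologue: push r1 -> mem[0xd5]=0xf5, sp=0xd5
prologue: push r2 -> mem[0xd4]=0xf0, sp=0xd4
body[0] mov  r2, #0x62 -> r2=0x62
body[1] add  r3, r5, r5 -> r3=0xee
body[2] sub  r1, r5, r2 -> r1=0x95
body[3] xor  r2, r1, r3 -> r2=0x7b
body[4] mov  r1, #0x84 -> r1=0x84
body[5] sub  r3, r3, r2 -> r3=0x73
body[6] sub  r0, r3, r0 -> r0=0xf7
body[7] sub  r4, r5, r4 -> r4=0x21
epilogue: pop r2=0xf0, sp=0xd5
epilogue: pop r1=0xf5, sp=0xd6
prologue pushed ['r1', 'r2'] at ['0xd5', '0xd4']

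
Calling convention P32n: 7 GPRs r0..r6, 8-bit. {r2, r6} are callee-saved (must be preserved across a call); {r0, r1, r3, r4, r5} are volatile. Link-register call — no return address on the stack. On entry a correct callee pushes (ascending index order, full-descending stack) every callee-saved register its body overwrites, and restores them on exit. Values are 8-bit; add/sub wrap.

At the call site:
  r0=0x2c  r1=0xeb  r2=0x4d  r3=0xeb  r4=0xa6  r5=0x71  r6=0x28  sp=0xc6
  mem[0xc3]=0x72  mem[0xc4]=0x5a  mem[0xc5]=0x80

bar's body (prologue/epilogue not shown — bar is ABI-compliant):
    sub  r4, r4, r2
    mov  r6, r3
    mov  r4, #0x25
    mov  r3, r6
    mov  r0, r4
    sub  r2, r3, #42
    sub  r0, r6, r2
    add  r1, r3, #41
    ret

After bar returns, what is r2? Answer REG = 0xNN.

REG = 0x4d

prologue: push r2 → mem[0xc5]=0x4d, sp=0xc5
prologue: push r6 → mem[0xc4]=0x28, sp=0xc4
body[0] sub  r4, r4, r2 → r4=0x59
body[1] mov  r6, r3 → r6=0xeb
body[2] mov  r4, #0x25 → r4=0x25
body[3] mov  r3, r6 → r3=0xeb
body[4] mov  r0, r4 → r0=0x25
body[5] sub  r2, r3, #42 → r2=0xc1
body[6] sub  r0, r6, r2 → r0=0x2a
body[7] add  r1, r3, #41 → r1=0x14
epilogue: pop r6=0x28, sp=0xc5
epilogue: pop r2=0x4d, sp=0xc6
r2 is callee-saved → restored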